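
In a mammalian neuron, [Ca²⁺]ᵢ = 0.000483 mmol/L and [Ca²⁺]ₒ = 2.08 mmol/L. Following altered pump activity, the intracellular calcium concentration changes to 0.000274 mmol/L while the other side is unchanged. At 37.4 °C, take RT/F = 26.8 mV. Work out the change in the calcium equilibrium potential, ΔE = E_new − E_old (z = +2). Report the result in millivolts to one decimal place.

7.6 mV

E_old = (26.8/2)·ln(2.08/0.000483) = 112.13 mV
E_new = (26.8/2)·ln(2.08/0.000274) = 119.73 mV
ΔE = 119.73 − (112.13) = 7.60 mV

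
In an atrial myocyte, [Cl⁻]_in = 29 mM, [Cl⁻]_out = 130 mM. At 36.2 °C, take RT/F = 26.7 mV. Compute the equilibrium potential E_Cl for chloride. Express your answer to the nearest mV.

-40 mV

E = (26.7/z) · ln([Cl⁻]_out/[Cl⁻]_in) with z = -1.
For an anion, dividing by z = -1 reverses the sign.
= (26.7/-1) · ln(130/29) = -26.70 · ln(4.483)
= -26.70 · (1.5002) = -40.06 mV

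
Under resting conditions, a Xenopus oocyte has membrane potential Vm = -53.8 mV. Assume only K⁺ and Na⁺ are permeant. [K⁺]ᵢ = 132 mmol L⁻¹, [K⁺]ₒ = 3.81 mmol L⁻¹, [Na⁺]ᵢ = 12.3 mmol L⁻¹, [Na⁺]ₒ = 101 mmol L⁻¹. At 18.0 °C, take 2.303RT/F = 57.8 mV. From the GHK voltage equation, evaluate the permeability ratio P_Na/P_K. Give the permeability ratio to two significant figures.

Let α = P_Na/P_K. GHK: Vm = 57.8·log₁₀[(Kₒ + α·Naₒ)/(Kᵢ + α·Naᵢ)].
10^(Vm/57.8) = 10^(-53.8/57.8) = 0.11727
So 0.11727·(Kᵢ + α·Naᵢ) = Kₒ + α·Naₒ → α = (0.11727·132.0 − 3.81) / (101.0 − 0.11727·12.3)
α = (15.48 − 3.81) / (101.0 − 1.442) = 11.67/99.56 = 0.1172

0.12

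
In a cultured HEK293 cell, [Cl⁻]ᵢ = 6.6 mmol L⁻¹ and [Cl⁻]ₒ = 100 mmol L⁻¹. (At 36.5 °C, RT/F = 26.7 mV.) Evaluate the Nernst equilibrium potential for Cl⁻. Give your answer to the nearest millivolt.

E = (26.7/z) · ln([Cl⁻]_out/[Cl⁻]_in) with z = -1.
For an anion, dividing by z = -1 reverses the sign.
= (26.7/-1) · ln(100/6.6) = -26.70 · ln(15.15)
= -26.70 · (2.7181) = -72.57 mV

-73 mV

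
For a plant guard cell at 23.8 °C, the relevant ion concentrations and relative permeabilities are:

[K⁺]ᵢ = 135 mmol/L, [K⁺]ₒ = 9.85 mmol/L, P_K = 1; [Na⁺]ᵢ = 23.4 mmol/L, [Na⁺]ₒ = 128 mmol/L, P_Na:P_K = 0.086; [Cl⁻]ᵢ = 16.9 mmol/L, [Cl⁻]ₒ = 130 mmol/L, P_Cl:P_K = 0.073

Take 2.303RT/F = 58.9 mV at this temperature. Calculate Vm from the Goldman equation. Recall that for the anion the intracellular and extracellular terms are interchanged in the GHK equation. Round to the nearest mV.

Vm = 58.9 · log₁₀[(Σ P·[cation]ₒ + Σ P·[anion]ᵢ) / (Σ P·[cation]ᵢ + Σ P·[anion]ₒ)]
Numerator = 1×9.85 + 0.086×128 + 0.073×16.9 = 22.09
Denominator = 1×135 + 0.086×23.4 + 0.073×130 = 146.5
Vm = 58.9 · log₁₀(0.15079) = 58.9 × (-0.8216) = -48.39 mV

-48 mV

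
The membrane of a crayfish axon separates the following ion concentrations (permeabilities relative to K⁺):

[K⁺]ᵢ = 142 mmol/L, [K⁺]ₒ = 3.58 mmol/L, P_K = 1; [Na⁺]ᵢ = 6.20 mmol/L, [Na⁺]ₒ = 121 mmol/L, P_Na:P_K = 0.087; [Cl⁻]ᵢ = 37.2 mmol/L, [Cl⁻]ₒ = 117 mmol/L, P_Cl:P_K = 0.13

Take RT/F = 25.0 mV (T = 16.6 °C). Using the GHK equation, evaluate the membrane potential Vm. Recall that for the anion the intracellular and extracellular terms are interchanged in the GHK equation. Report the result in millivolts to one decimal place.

Vm = 25.0 · ln[(Σ P·[cation]ₒ + Σ P·[anion]ᵢ) / (Σ P·[cation]ᵢ + Σ P·[anion]ₒ)]
Numerator = 1×3.58 + 0.087×121 + 0.13×37.2 = 18.94
Denominator = 1×142 + 0.087×6.20 + 0.13×117 = 157.7
Vm = 25.0 · ln(0.12008) = 25.0 × (-2.1196) = -52.99 mV

-53.0 mV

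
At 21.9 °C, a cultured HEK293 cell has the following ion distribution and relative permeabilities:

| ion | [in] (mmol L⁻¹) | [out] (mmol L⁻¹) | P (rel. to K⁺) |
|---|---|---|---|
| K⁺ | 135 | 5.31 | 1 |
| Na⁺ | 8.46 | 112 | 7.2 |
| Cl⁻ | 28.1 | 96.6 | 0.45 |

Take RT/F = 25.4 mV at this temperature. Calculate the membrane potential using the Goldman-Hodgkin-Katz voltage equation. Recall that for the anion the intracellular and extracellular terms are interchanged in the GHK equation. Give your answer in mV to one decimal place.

Vm = 25.4 · ln[(Σ P·[cation]ₒ + Σ P·[anion]ᵢ) / (Σ P·[cation]ᵢ + Σ P·[anion]ₒ)]
Numerator = 1×5.31 + 7.2×112 + 0.45×28.1 = 824.4
Denominator = 1×135 + 7.2×8.46 + 0.45×96.6 = 239.4
Vm = 25.4 · ln(3.4437) = 25.4 × (1.2365) = 31.41 mV

31.4 mV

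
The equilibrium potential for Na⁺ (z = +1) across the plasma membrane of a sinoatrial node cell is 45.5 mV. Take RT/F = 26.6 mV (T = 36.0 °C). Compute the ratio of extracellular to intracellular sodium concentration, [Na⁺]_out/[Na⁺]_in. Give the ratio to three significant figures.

ln([out]/[in]) = E·z/(26.6) = 45.5 × 1 / 26.6 = 1.7105
[out]/[in] = e^(1.7105) = 5.532

5.53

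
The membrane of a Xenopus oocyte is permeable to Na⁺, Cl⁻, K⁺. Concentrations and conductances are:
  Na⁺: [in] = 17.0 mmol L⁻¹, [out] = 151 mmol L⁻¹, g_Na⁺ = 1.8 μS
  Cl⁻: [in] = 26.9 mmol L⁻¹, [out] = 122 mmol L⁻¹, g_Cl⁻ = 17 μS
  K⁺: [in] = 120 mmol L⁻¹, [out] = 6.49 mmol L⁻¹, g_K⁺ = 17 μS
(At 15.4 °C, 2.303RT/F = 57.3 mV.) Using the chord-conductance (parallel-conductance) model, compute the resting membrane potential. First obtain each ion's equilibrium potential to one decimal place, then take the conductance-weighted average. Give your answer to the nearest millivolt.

E_Na⁺ = (57.3/1)·log₁₀(151/17.0) = 54.4 mV
E_Cl⁻ = (57.3/-1)·log₁₀(122/26.9) = -37.6 mV
E_K⁺ = (57.3/1)·log₁₀(6.49/120) = -72.6 mV
Vm = (Σ gᵢEᵢ)/(Σ gᵢ) = (1.8·54.4 + 17·-37.6 + 17·-72.6) / (1.8 + 17 + 17)
= -1775.48 / 35.8 = -49.59 mV

-50 mV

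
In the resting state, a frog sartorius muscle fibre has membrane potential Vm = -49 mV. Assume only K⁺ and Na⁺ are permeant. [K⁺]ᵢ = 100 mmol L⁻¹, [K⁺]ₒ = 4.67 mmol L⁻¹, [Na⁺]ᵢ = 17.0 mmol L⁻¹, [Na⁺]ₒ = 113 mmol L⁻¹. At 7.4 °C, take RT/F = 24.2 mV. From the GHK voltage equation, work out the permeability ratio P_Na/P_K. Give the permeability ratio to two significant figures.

Let α = P_Na/P_K. GHK: Vm = 24.2·ln[(Kₒ + α·Naₒ)/(Kᵢ + α·Naᵢ)].
e^(Vm/24.2) = e^(-49.0/24.2) = 0.13202
So 0.13202·(Kᵢ + α·Naᵢ) = Kₒ + α·Naₒ → α = (0.13202·100.0 − 4.67) / (113.0 − 0.13202·17.0)
α = (13.2 − 4.67) / (113.0 − 2.244) = 8.532/110.8 = 0.07704

0.077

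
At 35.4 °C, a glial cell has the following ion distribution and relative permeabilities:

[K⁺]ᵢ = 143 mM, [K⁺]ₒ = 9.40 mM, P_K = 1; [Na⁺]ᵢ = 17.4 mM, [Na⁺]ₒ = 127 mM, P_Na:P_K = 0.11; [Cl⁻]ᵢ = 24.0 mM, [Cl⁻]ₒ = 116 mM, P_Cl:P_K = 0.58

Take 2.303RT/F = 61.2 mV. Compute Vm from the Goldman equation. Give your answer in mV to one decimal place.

Vm = 61.2 · log₁₀[(Σ P·[cation]ₒ + Σ P·[anion]ᵢ) / (Σ P·[cation]ᵢ + Σ P·[anion]ₒ)]
Numerator = 1×9.40 + 0.11×127 + 0.58×24.0 = 37.29
Denominator = 1×143 + 0.11×17.4 + 0.58×116 = 212.2
Vm = 61.2 · log₁₀(0.17574) = 61.2 × (-0.7551) = -46.21 mV

-46.2 mV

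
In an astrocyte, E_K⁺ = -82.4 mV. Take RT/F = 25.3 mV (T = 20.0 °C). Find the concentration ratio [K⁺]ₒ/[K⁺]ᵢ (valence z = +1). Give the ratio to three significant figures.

0.0385

ln([out]/[in]) = E·z/(25.3) = -82.4 × 1 / 25.3 = -3.2569
[out]/[in] = e^(-3.2569) = 0.03851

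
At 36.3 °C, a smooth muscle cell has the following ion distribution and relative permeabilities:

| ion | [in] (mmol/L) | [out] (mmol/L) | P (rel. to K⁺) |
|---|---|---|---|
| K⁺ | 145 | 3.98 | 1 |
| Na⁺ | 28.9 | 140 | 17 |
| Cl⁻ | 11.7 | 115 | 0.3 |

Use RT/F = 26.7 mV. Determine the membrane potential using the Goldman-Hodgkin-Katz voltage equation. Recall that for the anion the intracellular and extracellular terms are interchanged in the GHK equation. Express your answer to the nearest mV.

Vm = 26.7 · ln[(Σ P·[cation]ₒ + Σ P·[anion]ᵢ) / (Σ P·[cation]ᵢ + Σ P·[anion]ₒ)]
Numerator = 1×3.98 + 17×140 + 0.3×11.7 = 2387
Denominator = 1×145 + 17×28.9 + 0.3×115 = 670.8
Vm = 26.7 · ln(3.5592) = 26.7 × (1.2695) = 33.90 mV

34 mV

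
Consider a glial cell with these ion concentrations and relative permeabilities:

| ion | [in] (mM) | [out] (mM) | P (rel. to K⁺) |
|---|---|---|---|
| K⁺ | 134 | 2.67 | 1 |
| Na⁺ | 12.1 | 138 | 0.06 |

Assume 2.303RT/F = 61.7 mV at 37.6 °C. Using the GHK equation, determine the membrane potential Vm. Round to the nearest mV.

Vm = 61.7 · log₁₀[(Σ P·[cation]ₒ + Σ P·[anion]ᵢ) / (Σ P·[cation]ᵢ + Σ P·[anion]ₒ)]
Numerator = 1×2.67 + 0.06×138 = 10.95
Denominator = 1×134 + 0.06×12.1 = 134.7
Vm = 61.7 · log₁₀(0.081276) = 61.7 × (-1.0900) = -67.26 mV

-67 mV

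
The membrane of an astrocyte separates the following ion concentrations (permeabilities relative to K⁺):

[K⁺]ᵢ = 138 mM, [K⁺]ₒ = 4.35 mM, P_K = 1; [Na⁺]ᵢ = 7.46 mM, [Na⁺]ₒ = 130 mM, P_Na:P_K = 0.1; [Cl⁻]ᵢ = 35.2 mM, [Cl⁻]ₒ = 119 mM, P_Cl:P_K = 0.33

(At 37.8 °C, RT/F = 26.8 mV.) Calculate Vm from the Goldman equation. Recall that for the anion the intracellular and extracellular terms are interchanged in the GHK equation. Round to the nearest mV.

Vm = 26.8 · ln[(Σ P·[cation]ₒ + Σ P·[anion]ᵢ) / (Σ P·[cation]ᵢ + Σ P·[anion]ₒ)]
Numerator = 1×4.35 + 0.1×130 + 0.33×35.2 = 28.97
Denominator = 1×138 + 0.1×7.46 + 0.33×119 = 178
Vm = 26.8 · ln(0.16272) = 26.8 × (-1.8158) = -48.66 mV

-49 mV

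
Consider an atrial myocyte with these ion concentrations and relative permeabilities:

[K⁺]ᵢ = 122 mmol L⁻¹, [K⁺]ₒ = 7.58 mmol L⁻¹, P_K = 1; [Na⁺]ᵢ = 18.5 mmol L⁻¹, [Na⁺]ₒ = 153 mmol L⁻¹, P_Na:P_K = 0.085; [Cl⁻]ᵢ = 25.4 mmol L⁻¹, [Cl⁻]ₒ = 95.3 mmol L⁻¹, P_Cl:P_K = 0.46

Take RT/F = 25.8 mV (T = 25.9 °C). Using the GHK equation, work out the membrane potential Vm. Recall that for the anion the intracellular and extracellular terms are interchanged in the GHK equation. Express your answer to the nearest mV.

-42 mV

Vm = 25.8 · ln[(Σ P·[cation]ₒ + Σ P·[anion]ᵢ) / (Σ P·[cation]ᵢ + Σ P·[anion]ₒ)]
Numerator = 1×7.58 + 0.085×153 + 0.46×25.4 = 32.27
Denominator = 1×122 + 0.085×18.5 + 0.46×95.3 = 167.4
Vm = 25.8 · ln(0.19275) = 25.8 × (-1.6463) = -42.48 mV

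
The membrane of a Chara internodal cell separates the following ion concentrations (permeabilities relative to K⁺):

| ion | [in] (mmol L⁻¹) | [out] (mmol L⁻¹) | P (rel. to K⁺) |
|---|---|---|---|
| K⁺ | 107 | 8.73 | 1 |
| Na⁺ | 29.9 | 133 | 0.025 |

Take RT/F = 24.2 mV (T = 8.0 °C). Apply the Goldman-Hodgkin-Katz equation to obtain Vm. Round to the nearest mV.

Vm = 24.2 · ln[(Σ P·[cation]ₒ + Σ P·[anion]ᵢ) / (Σ P·[cation]ᵢ + Σ P·[anion]ₒ)]
Numerator = 1×8.73 + 0.025×133 = 12.05
Denominator = 1×107 + 0.025×29.9 = 107.7
Vm = 24.2 · ln(0.11188) = 24.2 × (-2.1903) = -53.01 mV

-53 mV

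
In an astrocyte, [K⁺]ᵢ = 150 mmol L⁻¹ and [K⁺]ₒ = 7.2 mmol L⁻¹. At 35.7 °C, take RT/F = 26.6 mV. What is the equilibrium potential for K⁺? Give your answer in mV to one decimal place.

E = (26.6/z) · ln([K⁺]_out/[K⁺]_in) with z = +1.
= (26.6/1) · ln(7.2/150) = 26.60 · ln(0.048)
= 26.60 · (-3.0366) = -80.77 mV

-80.8 mV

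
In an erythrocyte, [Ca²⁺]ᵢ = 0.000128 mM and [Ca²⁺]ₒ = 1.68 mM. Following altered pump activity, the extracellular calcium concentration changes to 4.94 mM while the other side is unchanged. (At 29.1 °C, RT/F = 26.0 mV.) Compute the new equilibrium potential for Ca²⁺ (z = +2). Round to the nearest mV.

137 mV

After the shift: [Ca²⁺]_out = 4.94, [Ca²⁺]_in = 0.000128 mM.
E_new = (26.0/2)·ln(4.94/0.000128) = 13.00 · (10.5608) = 137.29 mV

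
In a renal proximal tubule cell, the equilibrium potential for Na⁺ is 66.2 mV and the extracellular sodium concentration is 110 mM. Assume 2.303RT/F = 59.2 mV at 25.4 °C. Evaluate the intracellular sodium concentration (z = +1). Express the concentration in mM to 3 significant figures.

Nernst: E = (59.2/1) · log₁₀([out]/[in]), so log₁₀([out]/[in]) = 66.2 × 1 / 59.2 = 1.1182.
[out]/[in] = 10^(1.1182) = 13.13.
[in] = 110 / 13.13 = 8.378 mM.

8.38 mM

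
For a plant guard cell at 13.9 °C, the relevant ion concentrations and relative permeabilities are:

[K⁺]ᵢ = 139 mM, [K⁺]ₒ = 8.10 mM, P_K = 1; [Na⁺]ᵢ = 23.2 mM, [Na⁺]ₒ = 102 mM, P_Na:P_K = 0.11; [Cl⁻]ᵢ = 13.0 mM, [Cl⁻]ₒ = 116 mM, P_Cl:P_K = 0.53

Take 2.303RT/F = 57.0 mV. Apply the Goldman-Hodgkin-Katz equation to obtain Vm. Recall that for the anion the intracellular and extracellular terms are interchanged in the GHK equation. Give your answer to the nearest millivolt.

-51 mV

Vm = 57.0 · log₁₀[(Σ P·[cation]ₒ + Σ P·[anion]ᵢ) / (Σ P·[cation]ᵢ + Σ P·[anion]ₒ)]
Numerator = 1×8.10 + 0.11×102 + 0.53×13.0 = 26.21
Denominator = 1×139 + 0.11×23.2 + 0.53×116 = 203
Vm = 57.0 · log₁₀(0.12909) = 57.0 × (-0.8891) = -50.68 mV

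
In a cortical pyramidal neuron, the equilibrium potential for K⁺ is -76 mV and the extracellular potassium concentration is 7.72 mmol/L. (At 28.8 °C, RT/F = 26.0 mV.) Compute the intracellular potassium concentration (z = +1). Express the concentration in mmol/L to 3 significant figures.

Nernst: E = (26.0/1) · ln([out]/[in]), so ln([out]/[in]) = -76.0 × 1 / 26.0 = -2.9231.
[out]/[in] = e^(-2.9231) = 0.05377.
[in] = 7.72 / 0.05377 = 143.6 mmol/L.

144 mmol/L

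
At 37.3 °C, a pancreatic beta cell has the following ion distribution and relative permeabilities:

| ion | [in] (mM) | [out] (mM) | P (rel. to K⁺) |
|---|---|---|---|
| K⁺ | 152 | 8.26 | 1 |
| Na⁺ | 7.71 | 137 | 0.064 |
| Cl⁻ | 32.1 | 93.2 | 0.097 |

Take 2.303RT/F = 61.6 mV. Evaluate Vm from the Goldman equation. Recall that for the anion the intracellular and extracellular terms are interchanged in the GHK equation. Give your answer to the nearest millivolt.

Vm = 61.6 · log₁₀[(Σ P·[cation]ₒ + Σ P·[anion]ᵢ) / (Σ P·[cation]ᵢ + Σ P·[anion]ₒ)]
Numerator = 1×8.26 + 0.064×137 + 0.097×32.1 = 20.14
Denominator = 1×152 + 0.064×7.71 + 0.097×93.2 = 161.5
Vm = 61.6 · log₁₀(0.12469) = 61.6 × (-0.9042) = -55.70 mV

-56 mV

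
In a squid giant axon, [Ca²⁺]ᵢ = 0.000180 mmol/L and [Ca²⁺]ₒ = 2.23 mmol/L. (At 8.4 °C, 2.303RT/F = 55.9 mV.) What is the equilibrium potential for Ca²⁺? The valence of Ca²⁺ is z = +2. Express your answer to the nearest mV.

E = (55.9/z) · log₁₀([Ca²⁺]_out/[Ca²⁺]_in) with z = +2.
= (55.9/2) · log₁₀(2.23/0.000180) = 27.95 · log₁₀(1.239e+04)
= 27.95 · (4.0930) = 114.40 mV

114 mV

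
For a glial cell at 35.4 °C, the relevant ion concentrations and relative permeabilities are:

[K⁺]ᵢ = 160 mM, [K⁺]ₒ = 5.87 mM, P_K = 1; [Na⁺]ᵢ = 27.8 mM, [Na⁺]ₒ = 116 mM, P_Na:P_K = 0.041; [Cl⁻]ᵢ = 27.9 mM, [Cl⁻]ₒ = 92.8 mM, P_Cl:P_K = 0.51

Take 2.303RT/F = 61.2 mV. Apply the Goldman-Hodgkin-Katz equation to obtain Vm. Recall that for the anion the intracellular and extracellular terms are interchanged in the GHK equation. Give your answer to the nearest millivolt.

Vm = 61.2 · log₁₀[(Σ P·[cation]ₒ + Σ P·[anion]ᵢ) / (Σ P·[cation]ᵢ + Σ P·[anion]ₒ)]
Numerator = 1×5.87 + 0.041×116 + 0.51×27.9 = 24.86
Denominator = 1×160 + 0.041×27.8 + 0.51×92.8 = 208.5
Vm = 61.2 · log₁₀(0.11923) = 61.2 × (-0.9236) = -56.53 mV

-57 mV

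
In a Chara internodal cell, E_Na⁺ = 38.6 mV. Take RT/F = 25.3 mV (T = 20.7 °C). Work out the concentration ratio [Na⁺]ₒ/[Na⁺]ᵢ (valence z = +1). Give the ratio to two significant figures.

4.6

ln([out]/[in]) = E·z/(25.3) = 38.6 × 1 / 25.3 = 1.5257
[out]/[in] = e^(1.5257) = 4.598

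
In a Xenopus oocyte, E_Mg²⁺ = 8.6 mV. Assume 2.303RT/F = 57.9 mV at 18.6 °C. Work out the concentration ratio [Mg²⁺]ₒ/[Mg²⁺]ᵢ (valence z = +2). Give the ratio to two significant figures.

log₁₀([out]/[in]) = E·z/(57.9) = 8.6 × 2 / 57.9 = 0.2971
[out]/[in] = 10^(0.2971) = 1.982

2.0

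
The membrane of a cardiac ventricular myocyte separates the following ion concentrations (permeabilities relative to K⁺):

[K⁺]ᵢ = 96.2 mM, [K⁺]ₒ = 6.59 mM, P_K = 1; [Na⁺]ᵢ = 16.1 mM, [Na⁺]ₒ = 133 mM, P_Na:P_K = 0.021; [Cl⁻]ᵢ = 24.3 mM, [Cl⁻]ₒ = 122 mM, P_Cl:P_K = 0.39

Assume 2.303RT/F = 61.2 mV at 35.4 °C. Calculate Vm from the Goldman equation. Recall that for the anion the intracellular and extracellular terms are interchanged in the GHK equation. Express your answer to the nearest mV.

-54 mV

Vm = 61.2 · log₁₀[(Σ P·[cation]ₒ + Σ P·[anion]ᵢ) / (Σ P·[cation]ᵢ + Σ P·[anion]ₒ)]
Numerator = 1×6.59 + 0.021×133 + 0.39×24.3 = 18.86
Denominator = 1×96.2 + 0.021×16.1 + 0.39×122 = 144.1
Vm = 61.2 · log₁₀(0.13086) = 61.2 × (-0.8832) = -54.05 mV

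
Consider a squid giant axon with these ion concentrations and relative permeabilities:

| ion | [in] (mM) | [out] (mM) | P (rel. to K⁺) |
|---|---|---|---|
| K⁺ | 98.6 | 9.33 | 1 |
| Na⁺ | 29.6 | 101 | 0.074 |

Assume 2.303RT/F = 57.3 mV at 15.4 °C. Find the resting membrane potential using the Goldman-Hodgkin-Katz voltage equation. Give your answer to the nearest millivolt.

Vm = 57.3 · log₁₀[(Σ P·[cation]ₒ + Σ P·[anion]ᵢ) / (Σ P·[cation]ᵢ + Σ P·[anion]ₒ)]
Numerator = 1×9.33 + 0.074×101 = 16.8
Denominator = 1×98.6 + 0.074×29.6 = 100.8
Vm = 57.3 · log₁₀(0.16672) = 57.3 × (-0.7780) = -44.58 mV

-45 mV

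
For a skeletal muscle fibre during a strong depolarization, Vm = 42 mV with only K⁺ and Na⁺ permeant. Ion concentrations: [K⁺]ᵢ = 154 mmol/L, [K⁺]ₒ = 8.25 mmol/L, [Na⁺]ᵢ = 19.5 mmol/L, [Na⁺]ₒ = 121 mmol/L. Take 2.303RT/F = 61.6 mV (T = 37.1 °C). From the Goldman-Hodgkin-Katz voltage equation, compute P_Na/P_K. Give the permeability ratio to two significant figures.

27

Let α = P_Na/P_K. GHK: Vm = 61.6·log₁₀[(Kₒ + α·Naₒ)/(Kᵢ + α·Naᵢ)].
10^(Vm/61.6) = 10^(42.0/61.6) = 4.8064
So 4.8064·(Kᵢ + α·Naᵢ) = Kₒ + α·Naₒ → α = (4.8064·154.0 − 8.25) / (121.0 − 4.8064·19.5)
α = (740.2 − 8.25) / (121.0 − 93.72) = 731.9/27.28 = 26.83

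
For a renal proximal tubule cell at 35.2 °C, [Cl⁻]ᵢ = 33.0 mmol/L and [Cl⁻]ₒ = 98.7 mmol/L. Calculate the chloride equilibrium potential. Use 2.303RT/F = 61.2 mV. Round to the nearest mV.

-29 mV

E = (61.2/z) · log₁₀([Cl⁻]_out/[Cl⁻]_in) with z = -1.
For an anion, dividing by z = -1 reverses the sign.
= (61.2/-1) · log₁₀(98.7/33.0) = -61.20 · log₁₀(2.991)
= -61.20 · (0.4758) = -29.12 mV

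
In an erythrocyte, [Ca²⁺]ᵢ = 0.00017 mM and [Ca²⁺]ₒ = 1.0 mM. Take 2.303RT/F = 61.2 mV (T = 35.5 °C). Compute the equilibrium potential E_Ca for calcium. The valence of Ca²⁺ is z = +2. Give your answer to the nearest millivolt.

115 mV

E = (61.2/z) · log₁₀([Ca²⁺]_out/[Ca²⁺]_in) with z = +2.
= (61.2/2) · log₁₀(1.0/0.00017) = 30.60 · log₁₀(5882)
= 30.60 · (3.7696) = 115.35 mV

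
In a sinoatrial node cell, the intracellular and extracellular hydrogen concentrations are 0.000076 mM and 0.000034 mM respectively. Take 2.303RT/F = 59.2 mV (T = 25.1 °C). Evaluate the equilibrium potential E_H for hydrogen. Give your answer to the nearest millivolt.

E = (59.2/z) · log₁₀([H⁺]_out/[H⁺]_in) with z = +1.
= (59.2/1) · log₁₀(0.000034/0.000076) = 59.20 · log₁₀(0.4474)
= 59.20 · (-0.3493) = -20.68 mV

-21 mV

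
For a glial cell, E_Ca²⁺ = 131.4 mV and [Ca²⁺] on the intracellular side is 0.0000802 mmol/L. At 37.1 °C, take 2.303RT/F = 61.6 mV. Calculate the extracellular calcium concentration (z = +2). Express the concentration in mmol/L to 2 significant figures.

Nernst: E = (61.6/2) · log₁₀([out]/[in]), so log₁₀([out]/[in]) = 131.4 × 2 / 61.6 = 4.2662.
[out]/[in] = 10^(4.2662) = 1.846e+04.
[out] = 1.846e+04 × 0.0000802 = 1.48 mmol/L.

1.5 mmol/L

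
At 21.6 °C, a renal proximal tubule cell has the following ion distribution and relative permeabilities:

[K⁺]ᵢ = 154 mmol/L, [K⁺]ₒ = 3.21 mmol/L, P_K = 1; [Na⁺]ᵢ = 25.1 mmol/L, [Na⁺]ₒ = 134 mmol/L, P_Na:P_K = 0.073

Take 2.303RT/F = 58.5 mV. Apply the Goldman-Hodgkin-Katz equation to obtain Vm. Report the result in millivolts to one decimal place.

-63.1 mV

Vm = 58.5 · log₁₀[(Σ P·[cation]ₒ + Σ P·[anion]ᵢ) / (Σ P·[cation]ᵢ + Σ P·[anion]ₒ)]
Numerator = 1×3.21 + 0.073×134 = 12.99
Denominator = 1×154 + 0.073×25.1 = 155.8
Vm = 58.5 · log₁₀(0.083372) = 58.5 × (-1.0790) = -63.12 mV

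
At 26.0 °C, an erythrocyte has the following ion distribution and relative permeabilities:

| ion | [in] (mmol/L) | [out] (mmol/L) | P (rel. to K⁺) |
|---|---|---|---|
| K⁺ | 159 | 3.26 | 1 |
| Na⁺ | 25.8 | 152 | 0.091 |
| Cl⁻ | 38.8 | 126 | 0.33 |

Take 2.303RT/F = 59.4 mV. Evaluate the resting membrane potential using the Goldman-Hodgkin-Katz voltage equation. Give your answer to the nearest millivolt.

-49 mV

Vm = 59.4 · log₁₀[(Σ P·[cation]ₒ + Σ P·[anion]ᵢ) / (Σ P·[cation]ᵢ + Σ P·[anion]ₒ)]
Numerator = 1×3.26 + 0.091×152 + 0.33×38.8 = 29.9
Denominator = 1×159 + 0.091×25.8 + 0.33×126 = 202.9
Vm = 59.4 · log₁₀(0.14732) = 59.4 × (-0.8317) = -49.40 mV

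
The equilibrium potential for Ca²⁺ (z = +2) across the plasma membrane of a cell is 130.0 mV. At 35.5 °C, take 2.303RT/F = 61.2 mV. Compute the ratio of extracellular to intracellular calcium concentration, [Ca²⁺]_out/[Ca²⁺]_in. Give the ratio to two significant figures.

18000

log₁₀([out]/[in]) = E·z/(61.2) = 130.0 × 2 / 61.2 = 4.2484
[out]/[in] = 10^(4.2484) = 1.772e+04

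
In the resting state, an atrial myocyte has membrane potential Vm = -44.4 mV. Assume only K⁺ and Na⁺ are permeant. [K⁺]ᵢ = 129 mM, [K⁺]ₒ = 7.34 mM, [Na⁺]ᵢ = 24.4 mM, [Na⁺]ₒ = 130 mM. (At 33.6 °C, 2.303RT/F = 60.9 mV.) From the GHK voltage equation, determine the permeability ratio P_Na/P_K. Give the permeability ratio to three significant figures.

0.133

Let α = P_Na/P_K. GHK: Vm = 60.9·log₁₀[(Kₒ + α·Naₒ)/(Kᵢ + α·Naᵢ)].
10^(Vm/60.9) = 10^(-44.4/60.9) = 0.18661
So 0.18661·(Kᵢ + α·Naᵢ) = Kₒ + α·Naₒ → α = (0.18661·129.0 − 7.34) / (130.0 − 0.18661·24.4)
α = (24.07 − 7.34) / (130.0 − 4.553) = 16.73/125.4 = 0.1334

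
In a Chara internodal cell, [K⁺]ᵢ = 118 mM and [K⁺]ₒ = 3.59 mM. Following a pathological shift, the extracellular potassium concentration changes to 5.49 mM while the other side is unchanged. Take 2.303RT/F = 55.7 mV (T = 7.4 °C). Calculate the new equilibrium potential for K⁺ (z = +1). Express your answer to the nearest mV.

After the shift: [K⁺]_out = 5.49, [K⁺]_in = 118 mM.
E_new = (55.7/1)·log₁₀(5.49/118) = 55.70 · (-1.3323) = -74.21 mV

-74 mV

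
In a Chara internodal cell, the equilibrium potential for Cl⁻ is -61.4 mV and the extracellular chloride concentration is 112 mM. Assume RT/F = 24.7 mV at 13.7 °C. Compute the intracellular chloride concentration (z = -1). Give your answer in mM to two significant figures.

Nernst: E = (24.7/-1) · ln([out]/[in]), so ln([out]/[in]) = -61.4 × -1 / 24.7 = 2.4858.
[out]/[in] = e^(2.4858) = 12.01.
[in] = 112 / 12.01 = 9.325 mM.

9.3 mM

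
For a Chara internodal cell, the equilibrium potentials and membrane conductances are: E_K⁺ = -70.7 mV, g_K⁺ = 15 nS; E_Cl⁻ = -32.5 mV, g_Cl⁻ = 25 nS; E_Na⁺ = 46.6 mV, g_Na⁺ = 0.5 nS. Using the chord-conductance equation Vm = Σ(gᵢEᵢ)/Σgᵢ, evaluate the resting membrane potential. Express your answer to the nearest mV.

Σ gᵢEᵢ = 15·(-70.7) + 25·(-32.5) + 0.5·(46.6) = -1849.70
Σ gᵢ = 15 + 25 + 0.5 = 40.5
Vm = -1849.70 / 40.5 = -45.67 mV

-46 mV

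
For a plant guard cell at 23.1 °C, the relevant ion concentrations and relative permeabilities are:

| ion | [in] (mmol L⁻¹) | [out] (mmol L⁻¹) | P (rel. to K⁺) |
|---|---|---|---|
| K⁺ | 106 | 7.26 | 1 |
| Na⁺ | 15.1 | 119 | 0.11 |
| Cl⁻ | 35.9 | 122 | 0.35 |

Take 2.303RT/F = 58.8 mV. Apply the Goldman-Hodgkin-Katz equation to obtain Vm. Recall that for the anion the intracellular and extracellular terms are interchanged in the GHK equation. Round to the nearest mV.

Vm = 58.8 · log₁₀[(Σ P·[cation]ₒ + Σ P·[anion]ᵢ) / (Σ P·[cation]ᵢ + Σ P·[anion]ₒ)]
Numerator = 1×7.26 + 0.11×119 + 0.35×35.9 = 32.91
Denominator = 1×106 + 0.11×15.1 + 0.35×122 = 150.4
Vm = 58.8 · log₁₀(0.21891) = 58.8 × (-0.6597) = -38.79 mV

-39 mV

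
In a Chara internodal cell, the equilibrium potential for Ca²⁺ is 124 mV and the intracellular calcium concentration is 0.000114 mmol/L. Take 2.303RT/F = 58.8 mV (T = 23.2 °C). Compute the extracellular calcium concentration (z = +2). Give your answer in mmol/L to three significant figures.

1.88 mmol/L

Nernst: E = (58.8/2) · log₁₀([out]/[in]), so log₁₀([out]/[in]) = 124.0 × 2 / 58.8 = 4.2177.
[out]/[in] = 10^(4.2177) = 1.651e+04.
[out] = 1.651e+04 × 0.000114 = 1.882 mmol/L.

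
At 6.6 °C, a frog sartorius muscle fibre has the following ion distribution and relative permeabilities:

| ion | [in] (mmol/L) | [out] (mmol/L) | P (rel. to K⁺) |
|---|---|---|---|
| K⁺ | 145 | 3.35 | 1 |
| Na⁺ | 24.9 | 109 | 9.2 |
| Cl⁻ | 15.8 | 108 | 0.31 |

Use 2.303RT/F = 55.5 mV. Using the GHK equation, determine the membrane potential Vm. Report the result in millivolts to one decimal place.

21.9 mV

Vm = 55.5 · log₁₀[(Σ P·[cation]ₒ + Σ P·[anion]ᵢ) / (Σ P·[cation]ᵢ + Σ P·[anion]ₒ)]
Numerator = 1×3.35 + 9.2×109 + 0.31×15.8 = 1011
Denominator = 1×145 + 9.2×24.9 + 0.31×108 = 407.6
Vm = 55.5 · log₁₀(2.4807) = 55.5 × (0.3946) = 21.90 mV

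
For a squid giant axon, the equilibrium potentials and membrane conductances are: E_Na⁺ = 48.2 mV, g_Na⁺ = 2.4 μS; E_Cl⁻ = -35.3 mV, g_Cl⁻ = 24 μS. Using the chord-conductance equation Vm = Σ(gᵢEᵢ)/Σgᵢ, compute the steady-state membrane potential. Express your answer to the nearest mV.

Σ gᵢEᵢ = 2.4·(48.2) + 24·(-35.3) = -731.52
Σ gᵢ = 2.4 + 24 = 26.4
Vm = -731.52 / 26.4 = -27.71 mV

-28 mV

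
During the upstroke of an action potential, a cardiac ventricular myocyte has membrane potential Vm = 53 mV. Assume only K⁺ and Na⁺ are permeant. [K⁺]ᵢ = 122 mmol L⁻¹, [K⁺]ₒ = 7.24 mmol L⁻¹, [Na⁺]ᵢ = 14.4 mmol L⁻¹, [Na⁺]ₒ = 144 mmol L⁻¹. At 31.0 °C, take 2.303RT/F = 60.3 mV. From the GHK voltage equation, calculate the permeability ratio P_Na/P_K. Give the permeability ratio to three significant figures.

26.1

Let α = P_Na/P_K. GHK: Vm = 60.3·log₁₀[(Kₒ + α·Naₒ)/(Kᵢ + α·Naᵢ)].
10^(Vm/60.3) = 10^(53.0/60.3) = 7.5673
So 7.5673·(Kᵢ + α·Naᵢ) = Kₒ + α·Naₒ → α = (7.5673·122.0 − 7.24) / (144.0 − 7.5673·14.4)
α = (923.2 − 7.24) / (144.0 − 109) = 916/35.03 = 26.15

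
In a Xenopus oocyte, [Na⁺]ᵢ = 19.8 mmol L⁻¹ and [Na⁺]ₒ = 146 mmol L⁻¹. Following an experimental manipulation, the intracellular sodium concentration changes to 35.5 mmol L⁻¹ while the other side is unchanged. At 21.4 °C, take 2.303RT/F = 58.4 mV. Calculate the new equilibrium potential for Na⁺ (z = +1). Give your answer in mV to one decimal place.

35.9 mV

After the shift: [Na⁺]_out = 146, [Na⁺]_in = 35.5 mmol L⁻¹.
E_new = (58.4/1)·log₁₀(146/35.5) = 58.40 · (0.6141) = 35.86 mV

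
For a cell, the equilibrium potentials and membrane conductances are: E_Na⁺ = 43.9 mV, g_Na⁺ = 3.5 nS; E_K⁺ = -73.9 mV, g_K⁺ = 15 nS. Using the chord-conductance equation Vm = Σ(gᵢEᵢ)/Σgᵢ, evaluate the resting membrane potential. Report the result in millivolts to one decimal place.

-51.6 mV

Σ gᵢEᵢ = 3.5·(43.9) + 15·(-73.9) = -954.85
Σ gᵢ = 3.5 + 15 = 18.5
Vm = -954.85 / 18.5 = -51.61 mV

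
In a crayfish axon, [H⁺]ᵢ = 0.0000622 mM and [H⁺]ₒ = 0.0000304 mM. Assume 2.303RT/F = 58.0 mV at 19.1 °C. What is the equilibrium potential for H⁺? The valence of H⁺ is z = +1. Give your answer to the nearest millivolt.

-18 mV

E = (58.0/z) · log₁₀([H⁺]_out/[H⁺]_in) with z = +1.
= (58.0/1) · log₁₀(0.0000304/0.0000622) = 58.00 · log₁₀(0.4887)
= 58.00 · (-0.3109) = -18.03 mV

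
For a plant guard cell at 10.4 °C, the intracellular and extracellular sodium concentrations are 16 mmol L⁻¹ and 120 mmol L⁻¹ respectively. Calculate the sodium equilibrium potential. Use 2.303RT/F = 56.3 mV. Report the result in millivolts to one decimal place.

E = (56.3/z) · log₁₀([Na⁺]_out/[Na⁺]_in) with z = +1.
= (56.3/1) · log₁₀(120/16) = 56.30 · log₁₀(7.5)
= 56.30 · (0.8751) = 49.27 mV

49.3 mV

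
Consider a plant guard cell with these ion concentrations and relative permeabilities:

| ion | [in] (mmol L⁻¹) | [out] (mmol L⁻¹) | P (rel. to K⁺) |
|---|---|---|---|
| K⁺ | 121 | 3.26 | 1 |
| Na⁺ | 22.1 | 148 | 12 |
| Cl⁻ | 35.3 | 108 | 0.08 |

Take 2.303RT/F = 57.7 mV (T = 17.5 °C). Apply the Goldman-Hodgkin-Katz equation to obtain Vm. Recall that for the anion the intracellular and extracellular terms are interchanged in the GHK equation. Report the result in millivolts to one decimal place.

Vm = 57.7 · log₁₀[(Σ P·[cation]ₒ + Σ P·[anion]ᵢ) / (Σ P·[cation]ᵢ + Σ P·[anion]ₒ)]
Numerator = 1×3.26 + 12×148 + 0.08×35.3 = 1782
Denominator = 1×121 + 12×22.1 + 0.08×108 = 394.8
Vm = 57.7 · log₁₀(4.5134) = 57.7 × (0.6545) = 37.77 mV

37.8 mV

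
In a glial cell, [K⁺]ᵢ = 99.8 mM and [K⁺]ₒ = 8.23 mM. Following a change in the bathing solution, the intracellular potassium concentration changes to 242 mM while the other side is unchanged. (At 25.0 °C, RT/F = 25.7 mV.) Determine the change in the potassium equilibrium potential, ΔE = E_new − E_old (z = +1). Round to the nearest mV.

-23 mV

E_old = (25.7/1)·ln(8.23/99.8) = -64.13 mV
E_new = (25.7/1)·ln(8.23/242) = -86.90 mV
ΔE = -86.90 − (-64.13) = -22.76 mV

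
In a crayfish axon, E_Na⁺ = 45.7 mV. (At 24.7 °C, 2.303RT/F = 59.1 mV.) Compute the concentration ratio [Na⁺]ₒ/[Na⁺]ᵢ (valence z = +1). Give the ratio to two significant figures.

log₁₀([out]/[in]) = E·z/(59.1) = 45.7 × 1 / 59.1 = 0.7733
[out]/[in] = 10^(0.7733) = 5.933

5.9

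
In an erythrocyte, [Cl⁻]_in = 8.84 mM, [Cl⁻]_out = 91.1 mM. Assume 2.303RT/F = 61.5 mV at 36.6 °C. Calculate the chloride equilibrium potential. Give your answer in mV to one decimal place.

-62.3 mV

E = (61.5/z) · log₁₀([Cl⁻]_out/[Cl⁻]_in) with z = -1.
For an anion, dividing by z = -1 reverses the sign.
= (61.5/-1) · log₁₀(91.1/8.84) = -61.50 · log₁₀(10.31)
= -61.50 · (1.0131) = -62.30 mV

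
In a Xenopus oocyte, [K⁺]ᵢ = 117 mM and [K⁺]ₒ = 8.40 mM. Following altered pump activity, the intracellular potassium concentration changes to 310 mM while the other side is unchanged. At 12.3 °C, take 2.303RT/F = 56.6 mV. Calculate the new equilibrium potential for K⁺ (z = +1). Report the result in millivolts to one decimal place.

-88.7 mV

After the shift: [K⁺]_out = 8.40, [K⁺]_in = 310 mM.
E_new = (56.6/1)·log₁₀(8.40/310) = 56.60 · (-1.5671) = -88.70 mV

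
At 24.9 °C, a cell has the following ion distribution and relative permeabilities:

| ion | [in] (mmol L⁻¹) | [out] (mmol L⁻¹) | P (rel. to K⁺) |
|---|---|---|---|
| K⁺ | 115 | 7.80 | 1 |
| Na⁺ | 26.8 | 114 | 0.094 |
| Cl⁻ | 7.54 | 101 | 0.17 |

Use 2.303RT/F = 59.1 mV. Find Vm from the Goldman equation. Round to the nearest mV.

-49 mV

Vm = 59.1 · log₁₀[(Σ P·[cation]ₒ + Σ P·[anion]ᵢ) / (Σ P·[cation]ᵢ + Σ P·[anion]ₒ)]
Numerator = 1×7.80 + 0.094×114 + 0.17×7.54 = 19.8
Denominator = 1×115 + 0.094×26.8 + 0.17×101 = 134.7
Vm = 59.1 · log₁₀(0.14699) = 59.1 × (-0.8327) = -49.21 mV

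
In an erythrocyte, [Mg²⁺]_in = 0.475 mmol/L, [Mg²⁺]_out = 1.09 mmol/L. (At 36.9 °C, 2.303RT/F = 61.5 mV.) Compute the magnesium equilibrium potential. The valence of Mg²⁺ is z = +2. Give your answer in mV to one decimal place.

11.1 mV

E = (61.5/z) · log₁₀([Mg²⁺]_out/[Mg²⁺]_in) with z = +2.
= (61.5/2) · log₁₀(1.09/0.475) = 30.75 · log₁₀(2.295)
= 30.75 · (0.3607) = 11.09 mV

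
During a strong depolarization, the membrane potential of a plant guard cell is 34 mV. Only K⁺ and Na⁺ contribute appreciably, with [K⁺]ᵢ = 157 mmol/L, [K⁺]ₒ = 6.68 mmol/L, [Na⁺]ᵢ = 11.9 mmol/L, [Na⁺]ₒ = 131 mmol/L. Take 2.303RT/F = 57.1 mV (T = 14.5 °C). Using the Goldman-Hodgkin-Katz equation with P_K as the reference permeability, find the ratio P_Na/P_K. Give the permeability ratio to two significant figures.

7.3

Let α = P_Na/P_K. GHK: Vm = 57.1·log₁₀[(Kₒ + α·Naₒ)/(Kᵢ + α·Naᵢ)].
10^(Vm/57.1) = 10^(34.0/57.1) = 3.9395
So 3.9395·(Kᵢ + α·Naᵢ) = Kₒ + α·Naₒ → α = (3.9395·157.0 − 6.68) / (131.0 − 3.9395·11.9)
α = (618.5 − 6.68) / (131.0 − 46.88) = 611.8/84.12 = 7.273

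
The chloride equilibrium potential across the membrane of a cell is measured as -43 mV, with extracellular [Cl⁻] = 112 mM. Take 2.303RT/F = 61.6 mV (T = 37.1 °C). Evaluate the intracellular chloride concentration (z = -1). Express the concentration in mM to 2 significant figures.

22 mM

Nernst: E = (61.6/-1) · log₁₀([out]/[in]), so log₁₀([out]/[in]) = -43.0 × -1 / 61.6 = 0.6981.
[out]/[in] = 10^(0.6981) = 4.989.
[in] = 112 / 4.989 = 22.45 mM.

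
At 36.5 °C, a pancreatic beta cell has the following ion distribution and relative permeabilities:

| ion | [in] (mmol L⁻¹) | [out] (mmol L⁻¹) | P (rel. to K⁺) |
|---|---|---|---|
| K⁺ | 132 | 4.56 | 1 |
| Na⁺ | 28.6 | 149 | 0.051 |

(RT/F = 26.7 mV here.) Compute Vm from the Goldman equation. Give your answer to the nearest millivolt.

Vm = 26.7 · ln[(Σ P·[cation]ₒ + Σ P·[anion]ᵢ) / (Σ P·[cation]ᵢ + Σ P·[anion]ₒ)]
Numerator = 1×4.56 + 0.051×149 = 12.16
Denominator = 1×132 + 0.051×28.6 = 133.5
Vm = 26.7 · ln(0.091107) = 26.7 × (-2.3957) = -63.97 mV

-64 mV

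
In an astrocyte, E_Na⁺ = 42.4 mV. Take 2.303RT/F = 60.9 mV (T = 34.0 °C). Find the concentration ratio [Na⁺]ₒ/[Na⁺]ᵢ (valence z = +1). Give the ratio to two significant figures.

5.0

log₁₀([out]/[in]) = E·z/(60.9) = 42.4 × 1 / 60.9 = 0.6962
[out]/[in] = 10^(0.6962) = 4.968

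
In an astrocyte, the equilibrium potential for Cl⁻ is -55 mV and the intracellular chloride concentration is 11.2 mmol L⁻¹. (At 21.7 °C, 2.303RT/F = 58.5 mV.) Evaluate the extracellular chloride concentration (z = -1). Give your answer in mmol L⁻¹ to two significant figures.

98 mmol L⁻¹

Nernst: E = (58.5/-1) · log₁₀([out]/[in]), so log₁₀([out]/[in]) = -55.0 × -1 / 58.5 = 0.9402.
[out]/[in] = 10^(0.9402) = 8.713.
[out] = 8.713 × 11.2 = 97.59 mmol L⁻¹.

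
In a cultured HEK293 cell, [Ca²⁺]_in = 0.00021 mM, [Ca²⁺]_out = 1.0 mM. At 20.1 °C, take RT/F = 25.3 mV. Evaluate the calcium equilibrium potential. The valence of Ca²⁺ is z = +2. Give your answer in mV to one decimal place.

E = (25.3/z) · ln([Ca²⁺]_out/[Ca²⁺]_in) with z = +2.
= (25.3/2) · ln(1.0/0.00021) = 12.65 · ln(4762)
= 12.65 · (8.4684) = 107.13 mV

107.1 mV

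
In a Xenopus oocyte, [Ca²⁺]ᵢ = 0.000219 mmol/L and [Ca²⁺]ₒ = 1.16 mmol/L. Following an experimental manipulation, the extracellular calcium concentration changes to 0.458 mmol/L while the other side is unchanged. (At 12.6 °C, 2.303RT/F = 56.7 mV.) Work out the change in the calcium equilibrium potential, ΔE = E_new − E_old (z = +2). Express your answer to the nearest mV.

E_old = (56.7/2)·log₁₀(1.16/0.000219) = 105.58 mV
E_new = (56.7/2)·log₁₀(0.458/0.000219) = 94.13 mV
ΔE = 94.13 − (105.58) = -11.44 mV

-11 mV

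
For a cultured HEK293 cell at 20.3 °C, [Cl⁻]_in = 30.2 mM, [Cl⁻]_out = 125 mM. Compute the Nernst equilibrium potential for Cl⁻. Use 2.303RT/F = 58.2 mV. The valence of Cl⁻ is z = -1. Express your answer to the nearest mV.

E = (58.2/z) · log₁₀([Cl⁻]_out/[Cl⁻]_in) with z = -1.
For an anion, dividing by z = -1 reverses the sign.
= (58.2/-1) · log₁₀(125/30.2) = -58.20 · log₁₀(4.139)
= -58.20 · (0.6169) = -35.90 mV

-36 mV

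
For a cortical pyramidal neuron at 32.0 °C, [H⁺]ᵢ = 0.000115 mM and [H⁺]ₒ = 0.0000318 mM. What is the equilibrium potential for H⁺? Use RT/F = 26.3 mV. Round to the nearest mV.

E = (26.3/z) · ln([H⁺]_out/[H⁺]_in) with z = +1.
= (26.3/1) · ln(0.0000318/0.000115) = 26.30 · ln(0.2765)
= 26.30 · (-1.2855) = -33.81 mV

-34 mV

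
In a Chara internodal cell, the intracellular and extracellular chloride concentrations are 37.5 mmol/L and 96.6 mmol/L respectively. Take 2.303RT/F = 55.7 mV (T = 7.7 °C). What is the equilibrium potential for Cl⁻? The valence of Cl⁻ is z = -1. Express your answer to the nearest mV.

E = (55.7/z) · log₁₀([Cl⁻]_out/[Cl⁻]_in) with z = -1.
For an anion, dividing by z = -1 reverses the sign.
= (55.7/-1) · log₁₀(96.6/37.5) = -55.70 · log₁₀(2.576)
= -55.70 · (0.4109) = -22.89 mV

-23 mV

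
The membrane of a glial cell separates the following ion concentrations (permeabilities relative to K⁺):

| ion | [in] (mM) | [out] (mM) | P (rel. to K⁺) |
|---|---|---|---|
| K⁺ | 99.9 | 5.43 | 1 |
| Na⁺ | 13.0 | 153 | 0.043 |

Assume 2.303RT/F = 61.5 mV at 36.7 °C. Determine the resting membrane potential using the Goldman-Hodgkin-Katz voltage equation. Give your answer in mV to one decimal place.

-56.7 mV

Vm = 61.5 · log₁₀[(Σ P·[cation]ₒ + Σ P·[anion]ᵢ) / (Σ P·[cation]ᵢ + Σ P·[anion]ₒ)]
Numerator = 1×5.43 + 0.043×153 = 12.01
Denominator = 1×99.9 + 0.043×13.0 = 100.5
Vm = 61.5 · log₁₀(0.11954) = 61.5 × (-0.9225) = -56.73 mV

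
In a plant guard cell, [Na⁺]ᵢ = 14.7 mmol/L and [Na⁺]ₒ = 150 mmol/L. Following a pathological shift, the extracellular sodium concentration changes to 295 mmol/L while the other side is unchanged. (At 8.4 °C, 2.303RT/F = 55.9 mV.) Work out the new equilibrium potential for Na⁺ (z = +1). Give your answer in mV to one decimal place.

After the shift: [Na⁺]_out = 295, [Na⁺]_in = 14.7 mmol/L.
E_new = (55.9/1)·log₁₀(295/14.7) = 55.90 · (1.3025) = 72.81 mV

72.8 mV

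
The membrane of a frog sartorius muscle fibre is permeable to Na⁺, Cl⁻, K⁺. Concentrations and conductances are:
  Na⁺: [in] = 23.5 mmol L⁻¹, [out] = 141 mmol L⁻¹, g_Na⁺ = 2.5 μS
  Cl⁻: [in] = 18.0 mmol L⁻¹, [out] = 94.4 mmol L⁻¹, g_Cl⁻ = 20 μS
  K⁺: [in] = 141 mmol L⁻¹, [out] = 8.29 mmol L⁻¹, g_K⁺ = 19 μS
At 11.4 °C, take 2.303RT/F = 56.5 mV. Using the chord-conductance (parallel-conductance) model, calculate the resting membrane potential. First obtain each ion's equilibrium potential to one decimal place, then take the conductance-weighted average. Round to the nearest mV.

E_Na⁺ = (56.5/1)·log₁₀(141/23.5) = 44.0 mV
E_Cl⁻ = (56.5/-1)·log₁₀(94.4/18.0) = -40.7 mV
E_K⁺ = (56.5/1)·log₁₀(8.29/141) = -69.5 mV
Vm = (Σ gᵢEᵢ)/(Σ gᵢ) = (2.5·44.0 + 20·-40.7 + 19·-69.5) / (2.5 + 20 + 19)
= -2024.50 / 41.5 = -48.78 mV

-49 mV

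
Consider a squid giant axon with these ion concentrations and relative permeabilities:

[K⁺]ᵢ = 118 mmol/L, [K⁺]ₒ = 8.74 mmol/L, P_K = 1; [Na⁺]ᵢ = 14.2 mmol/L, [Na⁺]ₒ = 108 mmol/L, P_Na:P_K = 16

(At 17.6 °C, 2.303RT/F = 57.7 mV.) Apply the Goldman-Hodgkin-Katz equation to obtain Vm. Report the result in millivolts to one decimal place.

40.5 mV

Vm = 57.7 · log₁₀[(Σ P·[cation]ₒ + Σ P·[anion]ᵢ) / (Σ P·[cation]ᵢ + Σ P·[anion]ₒ)]
Numerator = 1×8.74 + 16×108 = 1737
Denominator = 1×118 + 16×14.2 = 345.2
Vm = 57.7 · log₁₀(5.0311) = 57.7 × (0.7017) = 40.49 mV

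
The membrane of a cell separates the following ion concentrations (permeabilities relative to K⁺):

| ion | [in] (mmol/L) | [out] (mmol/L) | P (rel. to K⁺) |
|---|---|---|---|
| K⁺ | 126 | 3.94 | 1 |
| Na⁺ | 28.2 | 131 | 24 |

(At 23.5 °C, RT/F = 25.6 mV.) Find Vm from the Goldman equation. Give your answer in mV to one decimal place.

Vm = 25.6 · ln[(Σ P·[cation]ₒ + Σ P·[anion]ᵢ) / (Σ P·[cation]ᵢ + Σ P·[anion]ₒ)]
Numerator = 1×3.94 + 24×131 = 3148
Denominator = 1×126 + 24×28.2 = 802.8
Vm = 25.6 · ln(3.9212) = 25.6 × (1.3664) = 34.98 mV

35.0 mV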